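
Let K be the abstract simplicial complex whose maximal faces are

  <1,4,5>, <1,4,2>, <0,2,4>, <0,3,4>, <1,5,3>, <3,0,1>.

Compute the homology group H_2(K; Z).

Order the vertices as 0 < 1 < 2 < 3 < 4 < 5. Listing each simplex with vertices in this order, K has dimension 2 with simplices:

  0-simplices (6): [0], [1], [2], [3], [4], [5]
  1-simplices (12): [0,1], [0,2], [0,3], [0,4], [1,2], [1,3], [1,4], [1,5], [2,4], [3,4], [3,5], [4,5]
  2-simplices (6): [0,1,3], [0,2,4], [0,3,4], [1,2,4], [1,3,5], [1,4,5]

Hence C_0 ≅ Z^6, C_1 ≅ Z^12, C_2 ≅ Z^6.

The boundary map ∂_1: C_1 → C_0 sends each edge [p,q] (with p < q) to q − p.
The 6×12 boundary matrix has rank 5 and Smith normal form diag(1,1,1,1,1).

Boundary ∂_2: C_2 → C_1 maps a triangle to the signed sum of its edges. For instance
  ∂[0,3,4] = [3,4] − [0,4] + [0,3],
  ∂[1,3,5] = [3,5] − [1,5] + [1,3].
As a 12×6 matrix over Z this has rank 6, with invariant factors (1,1,1,1,1,1).

Now H_k = ker ∂_k / im ∂_{k+1}, so:

  H_2: rank ker ∂_2 − rank ∂_3 = (6 − 6) − 0 = 0, and there is no ∂_3, so H_2 ≅ 0.

H_2 = 0.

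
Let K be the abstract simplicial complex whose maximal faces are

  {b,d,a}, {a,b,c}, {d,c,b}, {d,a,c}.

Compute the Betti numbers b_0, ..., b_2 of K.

b_0 = 1, b_1 = 0, b_2 = 1.

We work with the vertex ordering a < b < c < d. The simplices of K, each written with vertices in increasing order, are:

  0-simplices (4): a, b, c, d
  1-simplices (6): ab, ac, ad, bc, bd, cd
  2-simplices (4): abc, abd, acd, bcd

giving chain groups C_0 ≅ Z^4, C_1 ≅ Z^6, C_2 ≅ Z^4.

∂_1: C_1 → C_0 maps an edge to its endpoints' difference, ∂[p,q] = q − p. For instance
  ∂ab = b − a.
The 4×6 boundary matrix has rank 3 and Smith normal form diag(1,1,1).

∂_2: C_2 → C_1 maps a triangle to the signed sum of its edges. For instance
  ∂bcd = cd − bd + bc,
  ∂abd = bd − ad + ab.
This gives a 6×4 integer matrix of rank 3; reducing to Smith normal form yields diagonal entries (1,1,1).

Computing H_k = (kernel of ∂_k) / (image of ∂_{k+1}):

  H_0: rank C_0 − rank ∂_1 = 4 − 3 = 1, and the invariant factors of ∂_1 are all 1, so H_0 = Z.
  H_1: rank ker ∂_1 − rank ∂_2 = (6 − 3) − 3 = 0, and the invariant factors of ∂_2 are all 1, so H_1 = 0.
  H_2: rank ker ∂_2 − rank ∂_3 = (4 − 3) − 0 = 1, and there is no ∂_3, so H_2 = Z.

Hence the Betti numbers are b_0 = 1, b_1 = 0, b_2 = 1.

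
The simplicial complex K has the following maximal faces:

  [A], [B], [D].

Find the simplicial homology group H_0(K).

H_0 = Z^3.

Take the total order A < B < D on the vertex set. Then K (dimension 0) consists of the simplices:

  0-simplices (3): A, B, D

Hence C_0 ≅ Z^3.

Computing H_k = (kernel of ∂_k) / (image of ∂_{k+1}):

  H_0: rank C_0 − rank ∂_1 = 3 − 0 = 3, and there is no ∂_1, so H_0 ≅ Z^3.

(K is a triangulation of a set of 3 points.)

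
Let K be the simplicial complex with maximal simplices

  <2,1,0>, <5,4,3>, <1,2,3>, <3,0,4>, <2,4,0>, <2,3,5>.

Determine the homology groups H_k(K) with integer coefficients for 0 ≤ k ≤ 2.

H_0 ≅ Z,  H_1 ≅ Z,  H_2 = 0.

Order the vertices as 0 < 1 < 2 < 3 < 4 < 5. Listing each simplex with vertices in this order, K has dimension 2 with simplices:

  0-simplices (6): [0], [1], [2], [3], [4], [5]
  1-simplices (12): [0,1], [0,2], [0,3], [0,4], [1,2], [1,3], [2,3], [2,4], [2,5], [3,4], [3,5], [4,5]
  2-simplices (6): [0,1,2], [0,2,4], [0,3,4], [1,2,3], [2,3,5], [3,4,5]

so the chain groups are C_0 ≅ Z^6, C_1 ≅ Z^12, C_2 ≅ Z^6.

∂_1: C_1 → C_0 is given by ∂[p,q] = [q] − [p]. For instance
  ∂[3,5] = [5] − [3].
The resulting 6×12 matrix has rank 5, and its Smith normal form has invariant factors (1,1,1,1,1).

The boundary map ∂_2: C_2 → C_1 sends each 2-simplex [p,q,r] to [q,r] − [p,r] + [p,q]. For instance
  ∂[0,1,2] = [1,2] − [0,2] + [0,1],
  ∂[2,3,5] = [3,5] − [2,5] + [2,3].
The 12×6 boundary matrix has rank 6 and Smith normal form diag(1,1,1,1,1,1).

Now H_k = ker ∂_k / im ∂_{k+1}, so:

  H_0: rank C_0 − rank ∂_1 = 6 − 5 = 1, and the invariant factors of ∂_1 are all 1, so H_0 ≅ Z.
  H_1: rank ker ∂_1 − rank ∂_2 = (12 − 5) − 6 = 1, and the invariant factors of ∂_2 are all 1, so H_1 ≅ Z.
  H_2: rank ker ∂_2 − rank ∂_3 = (6 − 6) − 0 = 0, and there is no ∂_3, so H_2 ≅ 0.

As a check, the Euler characteristic is 6 − 12 + 6 = 0, which agrees with 1 − 1 + 0 = 0.
(K is a triangulation of the cylinder S^1 x I.)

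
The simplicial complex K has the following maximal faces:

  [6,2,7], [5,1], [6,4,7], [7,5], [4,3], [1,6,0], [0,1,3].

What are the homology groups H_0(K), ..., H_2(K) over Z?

H_0 ≅ Z,  H_1 ≅ Z^2,  H_2 = 0.

Order the vertices as 0 < 1 < 2 < 3 < 4 < 5 < 6 < 7. Listing each simplex with vertices in this order, K has dimension 2 with simplices:

  0-simplices (8): [0], [1], [2], [3], [4], [5], [6], [7]
  1-simplices (13): [0,1], [0,3], [0,6], [1,3], [1,5], [1,6], [2,6], [2,7], [3,4], [4,6], [4,7], [5,7], [6,7]
  2-simplices (4): [0,1,3], [0,1,6], [2,6,7], [4,6,7]

Hence C_0 ≅ Z^8, C_1 ≅ Z^13, C_2 ≅ Z^4.

∂_1: C_1 → C_0 is given by ∂[p,q] = [q] − [p]. For instance
  ∂[0,6] = [6] − [0].
This gives a 8×13 integer matrix of rank 7; reducing to Smith normal form yields diagonal entries (1,1,1,1,1,1,1).

Boundary ∂_2: C_2 → C_1 maps a triangle to the signed sum of its edges. For instance
  ∂[2,6,7] = [6,7] − [2,7] + [2,6],
  ∂[0,1,3] = [1,3] − [0,3] + [0,1].
The 13×4 boundary matrix has rank 4 and Smith normal form diag(1,1,1,1).

Computing H_k = (kernel of ∂_k) / (image of ∂_{k+1}):

  H_0: rank C_0 − rank ∂_1 = 8 − 7 = 1, and the invariant factors of ∂_1 are all 1, so H_0 ≅ Z.
  H_1: rank ker ∂_1 − rank ∂_2 = (13 − 7) − 4 = 2, and the invariant factors of ∂_2 are all 1, so H_1 ≅ Z^2.
  H_2: rank ker ∂_2 − rank ∂_3 = (4 − 4) − 0 = 0, and there is no ∂_3, so H_2 ≅ 0.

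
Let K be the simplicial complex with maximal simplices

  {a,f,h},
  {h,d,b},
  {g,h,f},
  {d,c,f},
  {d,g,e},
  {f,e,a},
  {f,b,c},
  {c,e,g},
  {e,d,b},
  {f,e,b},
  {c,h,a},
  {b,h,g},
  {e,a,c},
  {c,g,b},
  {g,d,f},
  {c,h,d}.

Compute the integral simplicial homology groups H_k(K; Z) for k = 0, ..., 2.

H_0 = Z,  H_1 = Z^2,  H_2 = Z.

Fix the vertex order a < b < c < d < e < f < g < h and write every simplex with vertices in increasing order. Then dim K = 2 and the simplices of K are:

  0-simplices (8): a, b, c, d, e, f, g, h
  1-simplices (24): ac, ae, af, ah, bc, bd, be, bf, bg, bh, cd, ce, cf, cg, ch, de, df, dg, dh, ef, eg, fg, fh, gh
  2-simplices (16): ace, ach, aef, afh, bcf, bcg, bde, bdh, bef, bgh, cdf, cdh, ceg, deg, dfg, fgh

so the chain groups are C_0 ≅ Z^8, C_1 ≅ Z^24, C_2 ≅ Z^16.

∂_1: C_1 → C_0 sends each edge [p,q] (with p < q) to q − p. For instance
  ∂ch = h − c.
The resulting 8×24 matrix has rank 7, and its Smith normal form has invariant factors (1,1,1,1,1,1,1).

The boundary map ∂_2: C_2 → C_1 acts by ∂[p,q,r] = [q,r] − [p,r] + [p,q]. For instance
  ∂afh = fh − ah + af,
  ∂ceg = eg − cg + ce.
This gives a 24×16 integer matrix of rank 15; reducing to Smith normal form yields diagonal entries (1,1,1,1,1,1,1,1,1,1,1,1,1,1,1).

Reading off H_k = ker ∂_k / im ∂_{k+1}:

  H_0: rank C_0 − rank ∂_1 = 8 − 7 = 1, and the invariant factors of ∂_1 are all 1, so H_0 = Z.
  H_1: rank ker ∂_1 − rank ∂_2 = (24 − 7) − 15 = 2, and the invariant factors of ∂_2 are all 1, so H_1 = Z^2.
  H_2: rank ker ∂_2 − rank ∂_3 = (16 − 15) − 0 = 1, and there is no ∂_3, so H_2 = Z.

As a check, the Euler characteristic is 8 − 24 + 16 = 0, which agrees with 1 − 2 + 1 = 0.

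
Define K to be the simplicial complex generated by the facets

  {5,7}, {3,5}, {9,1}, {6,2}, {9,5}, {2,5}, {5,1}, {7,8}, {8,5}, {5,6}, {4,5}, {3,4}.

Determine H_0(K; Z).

H_0 = Z.

Fix the vertex order 1 < 2 < 3 < 4 < 5 < 6 < 7 < 8 < 9 and write every simplex with vertices in increasing order. Then dim K = 1 and the simplices of K are:

  0-simplices (9): [1], [2], [3], [4], [5], [6], [7], [8], [9]
  1-simplices (12): [1,5], [1,9], [2,5], [2,6], [3,4], [3,5], [4,5], [5,6], [5,7], [5,8], [5,9], [7,8]

Hence C_0 ≅ Z^9, C_1 ≅ Z^12.

∂_1: C_1 → C_0 sends each edge [p,q] (with p < q) to q − p. For instance
  ∂[4,5] = [5] − [4].
As a 9×12 matrix over Z this has rank 8, with invariant factors (1,1,1,1,1,1,1,1).

Now H_k = ker ∂_k / im ∂_{k+1}, so:

  H_0: rank C_0 − rank ∂_1 = 9 − 8 = 1, and the invariant factors of ∂_1 are all 1, so H_0 ≅ Z.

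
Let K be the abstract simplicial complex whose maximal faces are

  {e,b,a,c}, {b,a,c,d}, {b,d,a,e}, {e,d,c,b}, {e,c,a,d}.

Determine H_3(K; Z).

Order the vertices as a < b < c < d < e. Listing each simplex with vertices in this order, K has dimension 3 with simplices:

  0-simplices (5): a, b, c, d, e
  1-simplices (10): ab, ac, ad, ae, bc, bd, be, cd, ce, de
  2-simplices (10): abc, abd, abe, acd, ace, ade, bcd, bce, bde, cde
  3-simplices (5): abcd, abce, abde, acde, bcde

so the chain groups are C_0 ≅ Z^5, C_1 ≅ Z^10, C_2 ≅ Z^10, C_3 ≅ Z^5.

The boundary map ∂_1: C_1 → C_0 sends each edge [p,q] (with p < q) to q − p. For instance
  ∂ab = b − a.
The resulting 5×10 matrix has rank 4, and its Smith normal form has invariant factors (1,1,1,1).

∂_2: C_2 → C_1 maps a triangle to the signed sum of its edges. For instance
  ∂cde = de − ce + cd,
  ∂bce = ce − be + bc.
The 10×10 boundary matrix has rank 6 and Smith normal form diag(1,1,1,1,1,1).

The boundary map ∂_3: C_3 → C_2 sends each 3-simplex σ to the alternating sum Σ_i (−1)^i (σ with its i-th vertex removed). For instance
  ∂abcd = bcd − acd + abd − abc,
  ∂abde = bde − ade + abe − abd.
The resulting 10×5 matrix has rank 4, and its Smith normal form has invariant factors (1,1,1,1).

Reading off H_k = ker ∂_k / im ∂_{k+1}:

  H_3: rank ker ∂_3 − rank ∂_4 = (5 − 4) − 0 = 1, and there is no ∂_4, so H_3 ≅ Z.

H_3 = Z.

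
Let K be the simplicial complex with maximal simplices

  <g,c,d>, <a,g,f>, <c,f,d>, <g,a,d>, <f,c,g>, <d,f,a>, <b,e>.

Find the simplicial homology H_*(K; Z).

H_0 ≅ Z^2,  H_1 = 0,  H_2 ≅ Z.

We work with the vertex ordering a < b < c < d < e < f < g. The simplices of K, each written with vertices in increasing order, are:

  0-simplices (7): a, b, c, d, e, f, g
  1-simplices (10): ad, af, ag, be, cd, cf, cg, df, dg, fg
  2-simplices (6): adf, adg, afg, cdf, cdg, cfg

so the chain groups are C_0 ≅ Z^7, C_1 ≅ Z^10, C_2 ≅ Z^6.

Boundary ∂_1: C_1 → C_0 sends each edge [p,q] (with p < q) to q − p. For instance
  ∂be = e − b.
As a 7×10 matrix over Z this has rank 5, with invariant factors (1,1,1,1,1).

The boundary map ∂_2: C_2 → C_1 sends each 2-simplex [p,q,r] to [q,r] − [p,r] + [p,q]. For instance
  ∂cfg = fg − cg + cf,
  ∂afg = fg − ag + af.
The resulting 10×6 matrix has rank 5, and its Smith normal form has invariant factors (1,1,1,1,1).

From H_k ≅ ker(∂_k) / im(∂_{k+1}) we obtain:

  H_0: rank C_0 − rank ∂_1 = 7 − 5 = 2, and the invariant factors of ∂_1 are all 1, so H_0 = Z^2.
  H_1: rank ker ∂_1 − rank ∂_2 = (10 − 5) − 5 = 0, and the invariant factors of ∂_2 are all 1, so H_1 = 0.
  H_2: rank ker ∂_2 − rank ∂_3 = (6 − 5) − 0 = 1, and there is no ∂_3, so H_2 = Z.

(K is a triangulation of the disjoint union of the 2-sphere S^2 and the 1-simplex.)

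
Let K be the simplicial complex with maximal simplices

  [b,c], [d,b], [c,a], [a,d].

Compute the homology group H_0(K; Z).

Order the vertices as a < b < c < d. Listing each simplex with vertices in this order, K has dimension 1 with simplices:

  0-simplices (4): a, b, c, d
  1-simplices (4): ac, ad, bc, bd

so the chain groups are C_0 ≅ Z^4, C_1 ≅ Z^4.

The boundary map ∂_1: C_1 → C_0 sends each edge [p,q] (with p < q) to q − p.
The 4×4 boundary matrix has rank 3 and Smith normal form diag(1,1,1).

Computing H_k = (kernel of ∂_k) / (image of ∂_{k+1}):

  H_0: rank C_0 − rank ∂_1 = 4 − 3 = 1, and the invariant factors of ∂_1 are all 1, so H_0 ≅ Z.

H_0 ≅ Z.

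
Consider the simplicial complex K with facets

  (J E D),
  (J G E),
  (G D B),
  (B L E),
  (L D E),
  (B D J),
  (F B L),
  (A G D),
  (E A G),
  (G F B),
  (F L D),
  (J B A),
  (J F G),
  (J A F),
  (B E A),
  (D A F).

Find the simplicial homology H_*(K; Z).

H_0 ≅ Z,  H_1 ≅ Z^2,  H_2 ≅ Z.

We work with the vertex ordering A < B < D < E < F < G < J < L. The simplices of K, each written with vertices in increasing order, are:

  0-simplices (8): A, B, D, E, F, G, J, L
  1-simplices (24): AB, AD, AE, AF, AG, AJ, BD, BE, BF, BG, BJ, BL, DE, DF, DG, DJ, DL, EG, EJ, EL, FG, FJ, FL, GJ
  2-simplices (16): ABE, ABJ, ADF, ADG, AEG, AFJ, BDG, BDJ, BEL, BFG, BFL, DEJ, DEL, DFL, EGJ, FGJ

so the chain groups are C_0 ≅ Z^8, C_1 ≅ Z^24, C_2 ≅ Z^16.

∂_1: C_1 → C_0 is given by ∂[p,q] = [q] − [p]. For instance
  ∂EL = L − E.
As a 8×24 matrix over Z this has rank 7, with invariant factors (1,1,1,1,1,1,1).

∂_2: C_2 → C_1 maps a triangle to the signed sum of its edges. For instance
  ∂ADF = DF − AF + AD,
  ∂DEJ = EJ − DJ + DE.
The 24×16 boundary matrix has rank 15 and Smith normal form diag(1,1,1,1,1,1,1,1,1,1,1,1,1,1,1).

From H_k ≅ ker(∂_k) / im(∂_{k+1}) we obtain:

  H_0: rank C_0 − rank ∂_1 = 8 − 7 = 1, and the invariant factors of ∂_1 are all 1, so H_0 ≅ Z.
  H_1: rank ker ∂_1 − rank ∂_2 = (24 − 7) − 15 = 2, and the invariant factors of ∂_2 are all 1, so H_1 ≅ Z^2.
  H_2: rank ker ∂_2 − rank ∂_3 = (16 − 15) − 0 = 1, and there is no ∂_3, so H_2 ≅ Z.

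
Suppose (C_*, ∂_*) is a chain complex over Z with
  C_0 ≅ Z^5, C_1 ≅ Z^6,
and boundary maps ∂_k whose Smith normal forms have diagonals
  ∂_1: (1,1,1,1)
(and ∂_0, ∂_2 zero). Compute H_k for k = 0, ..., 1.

H_0: b_0 = 5 − 0 − 4 = 1; torsion from ∂_1 factors > 1: none. So H_0 ≅ Z.
H_1: b_1 = 6 − 4 − 0 = 2; torsion from ∂_2 factors > 1: none. So H_1 ≅ Z^2.

H_0 ≅ Z,  H_1 ≅ Z^2.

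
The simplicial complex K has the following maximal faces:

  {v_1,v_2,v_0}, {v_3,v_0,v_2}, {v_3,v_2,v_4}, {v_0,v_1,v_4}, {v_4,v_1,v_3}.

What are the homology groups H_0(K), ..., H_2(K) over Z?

Fix the vertex order v_0 < v_1 < v_2 < v_3 < v_4 and write every simplex with vertices in increasing order. Then dim K = 2 and the simplices of K are:

  0-simplices (5): [v_0], [v_1], [v_2], [v_3], [v_4]
  1-simplices (10): [v_0,v_1], [v_0,v_2], [v_0,v_3], [v_0,v_4], [v_1,v_2], [v_1,v_3], [v_1,v_4], [v_2,v_3], [v_2,v_4], [v_3,v_4]
  2-simplices (5): [v_0,v_1,v_2], [v_0,v_1,v_4], [v_0,v_2,v_3], [v_1,v_3,v_4], [v_2,v_3,v_4]

so the chain groups are C_0 ≅ Z^5, C_1 ≅ Z^10, C_2 ≅ Z^5.

Boundary ∂_1: C_1 → C_0 maps an edge to its endpoints' difference, ∂[p,q] = q − p. For instance
  ∂[v_0,v_2] = [v_2] − [v_0].
As a 5×10 matrix over Z this has rank 4, with invariant factors (1,1,1,1).

The boundary map ∂_2: C_2 → C_1 maps a triangle to the signed sum of its edges. For instance
  ∂[v_0,v_1,v_4] = [v_1,v_4] − [v_0,v_4] + [v_0,v_1],
  ∂[v_1,v_3,v_4] = [v_3,v_4] − [v_1,v_4] + [v_1,v_3].
This gives a 10×5 integer matrix of rank 5; reducing to Smith normal form yields diagonal entries (1,1,1,1,1).

Computing H_k = (kernel of ∂_k) / (image of ∂_{k+1}):

  H_0: rank C_0 − rank ∂_1 = 5 − 4 = 1, and the invariant factors of ∂_1 are all 1, so H_0 ≅ Z.
  H_1: rank ker ∂_1 − rank ∂_2 = (10 − 4) − 5 = 1, and the invariant factors of ∂_2 are all 1, so H_1 ≅ Z.
  H_2: rank ker ∂_2 − rank ∂_3 = (5 − 5) − 0 = 0, and there is no ∂_3, so H_2 ≅ 0.

H_0 = Z,  H_1 = Z,  H_2 = 0.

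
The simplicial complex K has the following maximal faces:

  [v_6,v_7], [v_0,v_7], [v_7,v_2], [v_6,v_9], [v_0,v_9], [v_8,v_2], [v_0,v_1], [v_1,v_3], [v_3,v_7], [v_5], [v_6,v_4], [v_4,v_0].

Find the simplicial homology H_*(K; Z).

H_0 ≅ Z^2,  H_1 ≅ Z^3.

Order the vertices as v_0 < v_1 < v_2 < v_3 < v_4 < v_5 < v_6 < v_7 < v_8 < v_9. Listing each simplex with vertices in this order, K has dimension 1 with simplices:

  0-simplices (10): [v_0], [v_1], [v_2], [v_3], [v_4], [v_5], [v_6], [v_7], [v_8], [v_9]
  1-simplices (11): [v_0,v_1], [v_0,v_4], [v_0,v_7], [v_0,v_9], [v_1,v_3], [v_2,v_7], [v_2,v_8], [v_3,v_7], [v_4,v_6], [v_6,v_7], [v_6,v_9]

Hence C_0 ≅ Z^10, C_1 ≅ Z^11.

∂_1: C_1 → C_0 maps an edge to its endpoints' difference, ∂[p,q] = q − p. For instance
  ∂[v_0,v_4] = [v_4] − [v_0].
As a 10×11 matrix over Z this has rank 8, with invariant factors (1,1,1,1,1,1,1,1).

Reading off H_k = ker ∂_k / im ∂_{k+1}:

  H_0: rank C_0 − rank ∂_1 = 10 − 8 = 2, and the invariant factors of ∂_1 are all 1, so H_0 ≅ Z^2.
  H_1: rank ker ∂_1 − rank ∂_2 = (11 − 8) − 0 = 3, and there is no ∂_2, so H_1 ≅ Z^3.

As a check, the Euler characteristic is 10 − 11 = -1, which agrees with 2 − 3 = -1.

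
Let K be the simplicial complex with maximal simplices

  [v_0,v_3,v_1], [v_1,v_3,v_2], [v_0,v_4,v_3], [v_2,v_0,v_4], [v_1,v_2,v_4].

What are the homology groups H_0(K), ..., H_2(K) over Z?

H_0 = Z,  H_1 = Z,  H_2 = 0.

K has 5 vertices, 10 edges, 5 triangles.
rank ∂_0 = 0, rank ∂_1 = 4 ⇒ b_0 = 5 − 0 − 4 = 1; all invariant factors of ∂_1 are 1 so no torsion. So H_0 ≅ Z.
rank ∂_1 = 4, rank ∂_2 = 5 ⇒ b_1 = 10 − 4 − 5 = 1; all invariant factors of ∂_2 are 1 so no torsion. So H_1 ≅ Z.
rank ∂_2 = 5, rank ∂_3 = 0 ⇒ b_2 = 5 − 5 − 0 = 0. So H_2 ≅ 0.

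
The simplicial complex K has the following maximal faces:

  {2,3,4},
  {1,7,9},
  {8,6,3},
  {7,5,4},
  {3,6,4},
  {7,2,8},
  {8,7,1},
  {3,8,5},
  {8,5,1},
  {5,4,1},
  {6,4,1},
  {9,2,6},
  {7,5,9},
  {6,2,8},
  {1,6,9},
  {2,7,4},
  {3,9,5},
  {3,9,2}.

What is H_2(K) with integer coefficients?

H_2 = 0.

We work with the vertex ordering 1 < 2 < 3 < 4 < 5 < 6 < 7 < 8 < 9. The simplices of K, each written with vertices in increasing order, are:

  0-simplices (9): [1], [2], [3], [4], [5], [6], [7], [8], [9]
  1-simplices (27): (27 of them)
  2-simplices (18): [1,4,5], [1,4,6], [1,5,8], [1,6,9], [1,7,8], [1,7,9], [2,3,4], [2,3,9], [2,4,7], [2,6,8], [2,6,9], [2,7,8], [3,4,6], [3,5,8], [3,5,9], [3,6,8], [4,5,7], [5,7,9]

giving chain groups C_0 ≅ Z^9, C_1 ≅ Z^27, C_2 ≅ Z^18.

∂_1: C_1 → C_0 sends each edge [p,q] (with p < q) to q − p.
The resulting 9×27 matrix has rank 8, and its Smith normal form has invariant factors (1,1,1,1,1,1,1,1).

Boundary ∂_2: C_2 → C_1 acts by ∂[p,q,r] = [q,r] − [p,r] + [p,q]. For instance
  ∂[1,4,5] = [4,5] − [1,5] + [1,4],
  ∂[1,5,8] = [5,8] − [1,8] + [1,5].
The resulting 27×18 matrix has rank 18, and its Smith normal form has invariant factors (1,1,1,1,1,1,1,1,1,1,1,1,1,1,1,1,1,2).

From H_k ≅ ker(∂_k) / im(∂_{k+1}) we obtain:

  H_2: rank ker ∂_2 − rank ∂_3 = (18 − 18) − 0 = 0, and there is no ∂_3, so H_2 ≅ 0.

(K is a triangulation of the Klein bottle.)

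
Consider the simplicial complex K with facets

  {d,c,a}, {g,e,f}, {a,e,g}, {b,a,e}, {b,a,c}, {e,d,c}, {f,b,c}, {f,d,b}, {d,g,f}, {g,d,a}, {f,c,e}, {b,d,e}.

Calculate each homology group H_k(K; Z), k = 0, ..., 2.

H_0 = Z,  H_1 = Z/2,  H_2 = 0.

Fix the vertex order a < b < c < d < e < f < g and write every simplex with vertices in increasing order. Then dim K = 2 and the simplices of K are:

  0-simplices (7): a, b, c, d, e, f, g
  1-simplices (18): ab, ac, ad, ae, ag, bc, bd, be, bf, cd, ce, cf, de, df, dg, ef, eg, fg
  2-simplices (12): abc, abe, acd, adg, aeg, bcf, bde, bdf, cde, cef, dfg, efg

giving chain groups C_0 ≅ Z^7, C_1 ≅ Z^18, C_2 ≅ Z^12.

Boundary ∂_1: C_1 → C_0 is given by ∂[p,q] = [q] − [p]. For instance
  ∂bf = f − b.
This gives a 7×18 integer matrix of rank 6; reducing to Smith normal form yields diagonal entries (1,1,1,1,1,1).

Boundary ∂_2: C_2 → C_1 maps a triangle to the signed sum of its edges. For instance
  ∂cef = ef − cf + ce,
  ∂efg = fg − eg + ef.
This gives a 18×12 integer matrix of rank 12; reducing to Smith normal form yields diagonal entries (1,1,1,1,1,1,1,1,1,1,1,2).

Computing H_k = (kernel of ∂_k) / (image of ∂_{k+1}):

  H_0: rank C_0 − rank ∂_1 = 7 − 6 = 1, and the invariant factors of ∂_1 are all 1, so H_0 = Z.
  H_1: rank ker ∂_1 − rank ∂_2 = (18 − 6) − 12 = 0, and ∂_2 has invariant factor 2 > 1, so H_1 = Z/2.
  H_2: rank ker ∂_2 − rank ∂_3 = (12 − 12) − 0 = 0, and there is no ∂_3, so H_2 = 0.

(K is a triangulation of the real projective plane RP^2.)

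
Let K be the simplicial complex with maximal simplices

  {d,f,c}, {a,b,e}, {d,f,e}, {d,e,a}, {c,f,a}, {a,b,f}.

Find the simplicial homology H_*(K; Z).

H_0 = Z,  H_1 = Z,  H_2 = 0.

Fix the vertex order a < b < c < d < e < f and write every simplex with vertices in increasing order. Then dim K = 2 and the simplices of K are:

  0-simplices (6): a, b, c, d, e, f
  1-simplices (12): ab, ac, ad, ae, af, be, bf, cd, cf, de, df, ef
  2-simplices (6): abe, abf, acf, ade, cdf, def

giving chain groups C_0 ≅ Z^6, C_1 ≅ Z^12, C_2 ≅ Z^6.

Boundary ∂_1: C_1 → C_0 sends each edge [p,q] (with p < q) to q − p.
The 6×12 boundary matrix has rank 5 and Smith normal form diag(1,1,1,1,1).

∂_2: C_2 → C_1 maps a triangle to the signed sum of its edges. For instance
  ∂abf = bf − af + ab,
  ∂acf = cf − af + ac.
The 12×6 boundary matrix has rank 6 and Smith normal form diag(1,1,1,1,1,1).

Computing H_k = (kernel of ∂_k) / (image of ∂_{k+1}):

  H_0: rank C_0 − rank ∂_1 = 6 − 5 = 1, and the invariant factors of ∂_1 are all 1, so H_0 = Z.
  H_1: rank ker ∂_1 − rank ∂_2 = (12 − 5) − 6 = 1, and the invariant factors of ∂_2 are all 1, so H_1 = Z.
  H_2: rank ker ∂_2 − rank ∂_3 = (6 − 6) − 0 = 0, and there is no ∂_3, so H_2 = 0.

As a check, the Euler characteristic is 6 − 12 + 6 = 0, which agrees with 1 − 1 + 0 = 0.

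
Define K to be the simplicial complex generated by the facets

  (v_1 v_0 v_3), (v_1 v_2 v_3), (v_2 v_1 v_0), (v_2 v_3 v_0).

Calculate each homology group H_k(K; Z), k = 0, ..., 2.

H_0 = Z,  H_1 = 0,  H_2 = Z.

We work with the vertex ordering v_0 < v_1 < v_2 < v_3. The simplices of K, each written with vertices in increasing order, are:

  0-simplices (4): [v_0], [v_1], [v_2], [v_3]
  1-simplices (6): [v_0,v_1], [v_0,v_2], [v_0,v_3], [v_1,v_2], [v_1,v_3], [v_2,v_3]
  2-simplices (4): [v_0,v_1,v_2], [v_0,v_1,v_3], [v_0,v_2,v_3], [v_1,v_2,v_3]

so the chain groups are C_0 ≅ Z^4, C_1 ≅ Z^6, C_2 ≅ Z^4.

The boundary map ∂_1: C_1 → C_0 is given by ∂[p,q] = [q] − [p]. For instance
  ∂[v_1,v_3] = [v_3] − [v_1].
This gives a 4×6 integer matrix of rank 3; reducing to Smith normal form yields diagonal entries (1,1,1).

Boundary ∂_2: C_2 → C_1 maps a triangle to the signed sum of its edges. For instance
  ∂[v_0,v_2,v_3] = [v_2,v_3] − [v_0,v_3] + [v_0,v_2],
  ∂[v_0,v_1,v_3] = [v_1,v_3] − [v_0,v_3] + [v_0,v_1].
As a 6×4 matrix over Z this has rank 3, with invariant factors (1,1,1).

From H_k ≅ ker(∂_k) / im(∂_{k+1}) we obtain:

  H_0: rank C_0 − rank ∂_1 = 4 − 3 = 1, and the invariant factors of ∂_1 are all 1, so H_0 ≅ Z.
  H_1: rank ker ∂_1 − rank ∂_2 = (6 − 3) − 3 = 0, and the invariant factors of ∂_2 are all 1, so H_1 ≅ 0.
  H_2: rank ker ∂_2 − rank ∂_3 = (4 − 3) − 0 = 1, and there is no ∂_3, so H_2 ≅ Z.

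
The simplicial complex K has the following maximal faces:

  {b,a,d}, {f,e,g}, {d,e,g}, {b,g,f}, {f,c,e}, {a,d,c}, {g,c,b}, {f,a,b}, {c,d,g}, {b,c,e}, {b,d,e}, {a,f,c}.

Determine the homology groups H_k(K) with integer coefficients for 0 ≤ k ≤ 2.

H_0 = Z,  H_1 = Z/2,  H_2 = 0.

Take the total order a < b < c < d < e < f < g on the vertex set. Then K (dimension 2) consists of the simplices:

  0-simplices (7): a, b, c, d, e, f, g
  1-simplices (18): ab, ac, ad, af, bc, bd, be, bf, bg, cd, ce, cf, cg, de, dg, ef, eg, fg
  2-simplices (12): abd, abf, acd, acf, bce, bcg, bde, bfg, cdg, cef, deg, efg

giving chain groups C_0 ≅ Z^7, C_1 ≅ Z^18, C_2 ≅ Z^12.

The boundary map ∂_1: C_1 → C_0 sends each edge [p,q] (with p < q) to q − p. For instance
  ∂ab = b − a.
This gives a 7×18 integer matrix of rank 6; reducing to Smith normal form yields diagonal entries (1,1,1,1,1,1).

The boundary map ∂_2: C_2 → C_1 sends each 2-simplex [p,q,r] to [q,r] − [p,r] + [p,q]. For instance
  ∂deg = eg − dg + de,
  ∂acf = cf − af + ac.
As a 18×12 matrix over Z this has rank 12, with invariant factors (1,1,1,1,1,1,1,1,1,1,1,2).

Computing H_k = (kernel of ∂_k) / (image of ∂_{k+1}):

  H_0: rank C_0 − rank ∂_1 = 7 − 6 = 1, and the invariant factors of ∂_1 are all 1, so H_0 = Z.
  H_1: rank ker ∂_1 − rank ∂_2 = (18 − 6) − 12 = 0, and ∂_2 has invariant factor 2 > 1, so H_1 = Z/2.
  H_2: rank ker ∂_2 − rank ∂_3 = (12 − 12) − 0 = 0, and there is no ∂_3, so H_2 = 0.

(K is a triangulation of the real projective plane RP^2.)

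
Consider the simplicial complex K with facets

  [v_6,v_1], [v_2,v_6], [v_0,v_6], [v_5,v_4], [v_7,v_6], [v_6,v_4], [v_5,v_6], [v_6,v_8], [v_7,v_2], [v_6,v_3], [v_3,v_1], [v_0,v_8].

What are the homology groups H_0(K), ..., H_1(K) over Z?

Order the vertices as v_0 < v_1 < v_2 < v_3 < v_4 < v_5 < v_6 < v_7 < v_8. Listing each simplex with vertices in this order, K has dimension 1 with simplices:

  0-simplices (9): [v_0], [v_1], [v_2], [v_3], [v_4], [v_5], [v_6], [v_7], [v_8]
  1-simplices (12): [v_0,v_6], [v_0,v_8], [v_1,v_3], [v_1,v_6], [v_2,v_6], [v_2,v_7], [v_3,v_6], [v_4,v_5], [v_4,v_6], [v_5,v_6], [v_6,v_7], [v_6,v_8]

giving chain groups C_0 ≅ Z^9, C_1 ≅ Z^12.

The boundary map ∂_1: C_1 → C_0 maps an edge to its endpoints' difference, ∂[p,q] = q − p.
The 9×12 boundary matrix has rank 8 and Smith normal form diag(1,1,1,1,1,1,1,1).

Reading off H_k = ker ∂_k / im ∂_{k+1}:

  H_0: rank C_0 − rank ∂_1 = 9 − 8 = 1, and the invariant factors of ∂_1 are all 1, so H_0 ≅ Z.
  H_1: rank ker ∂_1 − rank ∂_2 = (12 − 8) − 0 = 4, and there is no ∂_2, so H_1 ≅ Z^4.

(K is a triangulation of a wedge of 4 circles.)

H_0 = Z,  H_1 = Z^4.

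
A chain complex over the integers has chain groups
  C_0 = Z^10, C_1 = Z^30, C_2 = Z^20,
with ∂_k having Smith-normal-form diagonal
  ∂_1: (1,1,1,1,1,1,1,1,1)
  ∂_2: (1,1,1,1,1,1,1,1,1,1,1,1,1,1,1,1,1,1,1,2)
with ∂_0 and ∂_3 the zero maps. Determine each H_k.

H_0: b_0 = 10 − 0 − 9 = 1; torsion from ∂_1 factors > 1: none. So H_0 ≅ Z.
H_1: b_1 = 30 − 9 − 20 = 1; torsion from ∂_2 factors > 1: [2]. So H_1 ≅ Z ⊕ Z/2Z.
H_2: b_2 = 20 − 20 − 0 = 0; torsion from ∂_3 factors > 1: none. So H_2 ≅ 0.

H_0 ≅ Z,  H_1 ≅ Z ⊕ Z/2Z,  H_2 = 0.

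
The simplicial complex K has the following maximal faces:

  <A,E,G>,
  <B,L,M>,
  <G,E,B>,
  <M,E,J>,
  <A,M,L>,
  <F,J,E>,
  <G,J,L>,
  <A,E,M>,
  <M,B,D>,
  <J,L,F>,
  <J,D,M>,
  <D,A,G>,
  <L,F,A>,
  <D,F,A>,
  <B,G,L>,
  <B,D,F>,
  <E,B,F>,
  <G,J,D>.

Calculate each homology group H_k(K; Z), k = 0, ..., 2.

Take the total order A < B < D < E < F < G < J < L < M on the vertex set. Then K (dimension 2) consists of the simplices:

  0-simplices (9): A, B, D, E, F, G, J, L, M
  1-simplices (27): AD, AE, AF, AG, AL, AM, BD, BE, BF, BG, BL, BM, DF, DG, DJ, DM, EF, EG, EJ, EM, FJ, FL, GJ, GL, JL, JM, LM
  2-simplices (18): ADF, ADG, AEG, AEM, AFL, ALM, BDF, BDM, BEF, BEG, BGL, BLM, DGJ, DJM, EFJ, EJM, FJL, GJL

giving chain groups C_0 ≅ Z^9, C_1 ≅ Z^27, C_2 ≅ Z^18.

The boundary map ∂_1: C_1 → C_0 sends each edge [p,q] (with p < q) to q − p.
The resulting 9×27 matrix has rank 8, and its Smith normal form has invariant factors (1,1,1,1,1,1,1,1).

Boundary ∂_2: C_2 → C_1 acts by ∂[p,q,r] = [q,r] − [p,r] + [p,q]. For instance
  ∂BDF = DF − BF + BD,
  ∂AFL = FL − AL + AF.
The 27×18 boundary matrix has rank 17 and Smith normal form diag(1,1,1,1,1,1,1,1,1,1,1,1,1,1,1,1,1).

From H_k ≅ ker(∂_k) / im(∂_{k+1}) we obtain:

  H_0: rank C_0 − rank ∂_1 = 9 − 8 = 1, and the invariant factors of ∂_1 are all 1, so H_0 = Z.
  H_1: rank ker ∂_1 − rank ∂_2 = (27 − 8) − 17 = 2, and the invariant factors of ∂_2 are all 1, so H_1 = Z^2.
  H_2: rank ker ∂_2 − rank ∂_3 = (18 − 17) − 0 = 1, and there is no ∂_3, so H_2 = Z.

As a check, the Euler characteristic is 9 − 27 + 18 = 0, which agrees with 1 − 2 + 1 = 0.

H_0 ≅ Z,  H_1 ≅ Z^2,  H_2 ≅ Z.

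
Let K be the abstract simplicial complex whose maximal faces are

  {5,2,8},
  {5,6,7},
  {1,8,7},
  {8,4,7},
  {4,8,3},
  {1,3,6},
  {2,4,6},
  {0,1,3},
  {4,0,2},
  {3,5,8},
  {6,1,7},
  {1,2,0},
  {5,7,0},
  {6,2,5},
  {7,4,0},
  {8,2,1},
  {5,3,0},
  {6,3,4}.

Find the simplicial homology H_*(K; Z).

Order the vertices as 0 < 1 < 2 < 3 < 4 < 5 < 6 < 7 < 8. Listing each simplex with vertices in this order, K has dimension 2 with simplices:

  0-simplices (9): [0], [1], [2], [3], [4], [5], [6], [7], [8]
  1-simplices (27): (27 of them)
  2-simplices (18): [0,1,2], [0,1,3], [0,2,4], [0,3,5], [0,4,7], [0,5,7], [1,2,8], [1,3,6], [1,6,7], [1,7,8], [2,4,6], [2,5,6], [2,5,8], [3,4,6], [3,4,8], [3,5,8], [4,7,8], [5,6,7]

giving chain groups C_0 ≅ Z^9, C_1 ≅ Z^27, C_2 ≅ Z^18.

The boundary map ∂_1: C_1 → C_0 sends each edge [p,q] (with p < q) to q − p. For instance
  ∂[1,8] = [8] − [1].
As a 9×27 matrix over Z this has rank 8, with invariant factors (1,1,1,1,1,1,1,1).

The boundary map ∂_2: C_2 → C_1 acts by ∂[p,q,r] = [q,r] − [p,r] + [p,q]. For instance
  ∂[3,4,6] = [4,6] − [3,6] + [3,4],
  ∂[0,5,7] = [5,7] − [0,7] + [0,5].
This gives a 27×18 integer matrix of rank 17; reducing to Smith normal form yields diagonal entries (1,1,1,1,1,1,1,1,1,1,1,1,1,1,1,1,1).

Reading off H_k = ker ∂_k / im ∂_{k+1}:

  H_0: rank C_0 − rank ∂_1 = 9 − 8 = 1, and the invariant factors of ∂_1 are all 1, so H_0 ≅ Z.
  H_1: rank ker ∂_1 − rank ∂_2 = (27 − 8) − 17 = 2, and the invariant factors of ∂_2 are all 1, so H_1 ≅ Z^2.
  H_2: rank ker ∂_2 − rank ∂_3 = (18 − 17) − 0 = 1, and there is no ∂_3, so H_2 ≅ Z.

(K is a triangulation of the torus T^2.)

H_0 = Z,  H_1 = Z^2,  H_2 = Z.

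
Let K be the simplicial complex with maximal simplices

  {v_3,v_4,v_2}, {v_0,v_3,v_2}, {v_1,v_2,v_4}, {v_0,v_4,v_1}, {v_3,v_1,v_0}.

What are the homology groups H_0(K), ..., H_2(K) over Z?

K has 5 vertices, 10 edges, 5 triangles.
rank ∂_0 = 0, rank ∂_1 = 4 ⇒ b_0 = 5 − 0 − 4 = 1; all invariant factors of ∂_1 are 1 so no torsion. So H_0 ≅ Z.
rank ∂_1 = 4, rank ∂_2 = 5 ⇒ b_1 = 10 − 4 − 5 = 1; all invariant factors of ∂_2 are 1 so no torsion. So H_1 ≅ Z.
rank ∂_2 = 5, rank ∂_3 = 0 ⇒ b_2 = 5 − 5 − 0 = 0. So H_2 ≅ 0.

H_0 ≅ Z,  H_1 ≅ Z,  H_2 = 0.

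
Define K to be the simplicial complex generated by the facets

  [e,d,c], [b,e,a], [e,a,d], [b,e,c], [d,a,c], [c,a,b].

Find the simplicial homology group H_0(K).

H_0 ≅ Z.

We work with the vertex ordering a < b < c < d < e. The simplices of K, each written with vertices in increasing order, are:

  0-simplices (5): a, b, c, d, e
  1-simplices (9): ab, ac, ad, ae, bc, be, cd, ce, de
  2-simplices (6): abc, abe, acd, ade, bce, cde

Hence C_0 ≅ Z^5, C_1 ≅ Z^9, C_2 ≅ Z^6.

Boundary ∂_1: C_1 → C_0 is given by ∂[p,q] = [q] − [p].
This gives a 5×9 integer matrix of rank 4; reducing to Smith normal form yields diagonal entries (1,1,1,1).

∂_2: C_2 → C_1 sends each 2-simplex [p,q,r] to [q,r] − [p,r] + [p,q]. For instance
  ∂abe = be − ae + ab,
  ∂cde = de − ce + cd.
The 9×6 boundary matrix has rank 5 and Smith normal form diag(1,1,1,1,1).

From H_k ≅ ker(∂_k) / im(∂_{k+1}) we obtain:

  H_0: rank C_0 − rank ∂_1 = 5 − 4 = 1, and the invariant factors of ∂_1 are all 1, so H_0 = Z.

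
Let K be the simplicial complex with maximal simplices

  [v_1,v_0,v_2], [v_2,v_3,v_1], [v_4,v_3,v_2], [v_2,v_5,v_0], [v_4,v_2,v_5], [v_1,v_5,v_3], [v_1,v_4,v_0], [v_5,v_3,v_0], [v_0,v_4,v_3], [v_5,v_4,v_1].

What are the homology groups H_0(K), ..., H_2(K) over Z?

H_0 = Z,  H_1 = Z/2Z,  H_2 = 0.

Take the total order v_0 < v_1 < v_2 < v_3 < v_4 < v_5 on the vertex set. Then K (dimension 2) consists of the simplices:

  0-simplices (6): [v_0], [v_1], [v_2], [v_3], [v_4], [v_5]
  1-simplices (15): (15 of them)
  2-simplices (10): [v_0,v_1,v_2], [v_0,v_1,v_4], [v_0,v_2,v_5], [v_0,v_3,v_4], [v_0,v_3,v_5], [v_1,v_2,v_3], [v_1,v_3,v_5], [v_1,v_4,v_5], [v_2,v_3,v_4], [v_2,v_4,v_5]

so the chain groups are C_0 ≅ Z^6, C_1 ≅ Z^15, C_2 ≅ Z^10.

∂_1: C_1 → C_0 sends each edge [p,q] (with p < q) to q − p. For instance
  ∂[v_1,v_5] = [v_5] − [v_1].
The resulting 6×15 matrix has rank 5, and its Smith normal form has invariant factors (1,1,1,1,1).

∂_2: C_2 → C_1 acts by ∂[p,q,r] = [q,r] − [p,r] + [p,q]. For instance
  ∂[v_0,v_2,v_5] = [v_2,v_5] − [v_0,v_5] + [v_0,v_2],
  ∂[v_1,v_2,v_3] = [v_2,v_3] − [v_1,v_3] + [v_1,v_2].
As a 15×10 matrix over Z this has rank 10, with invariant factors (1,1,1,1,1,1,1,1,1,2).

Now H_k = ker ∂_k / im ∂_{k+1}, so:

  H_0: rank C_0 − rank ∂_1 = 6 − 5 = 1, and the invariant factors of ∂_1 are all 1, so H_0 = Z.
  H_1: rank ker ∂_1 − rank ∂_2 = (15 − 5) − 10 = 0, and ∂_2 has invariant factor 2 > 1, so H_1 = Z/2Z.
  H_2: rank ker ∂_2 − rank ∂_3 = (10 − 10) − 0 = 0, and there is no ∂_3, so H_2 = 0.

As a check, the Euler characteristic is 6 − 15 + 10 = 1, which agrees with 1 − 0 + 0 = 1.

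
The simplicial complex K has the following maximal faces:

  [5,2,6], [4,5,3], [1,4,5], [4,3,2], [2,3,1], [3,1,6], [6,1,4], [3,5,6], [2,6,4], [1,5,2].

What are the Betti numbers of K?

Order the vertices as 1 < 2 < 3 < 4 < 5 < 6. Listing each simplex with vertices in this order, K has dimension 2 with simplices:

  0-simplices (6): [1], [2], [3], [4], [5], [6]
  1-simplices (15): [1,2], [1,3], [1,4], [1,5], [1,6], [2,3], [2,4], [2,5], [2,6], [3,4], [3,5], [3,6], [4,5], [4,6], [5,6]
  2-simplices (10): [1,2,3], [1,2,5], [1,3,6], [1,4,5], [1,4,6], [2,3,4], [2,4,6], [2,5,6], [3,4,5], [3,5,6]

so the chain groups are C_0 ≅ Z^6, C_1 ≅ Z^15, C_2 ≅ Z^10.

∂_1: C_1 → C_0 is given by ∂[p,q] = [q] − [p].
The 6×15 boundary matrix has rank 5 and Smith normal form diag(1,1,1,1,1).

∂_2: C_2 → C_1 maps a triangle to the signed sum of its edges. For instance
  ∂[2,5,6] = [5,6] − [2,6] + [2,5],
  ∂[1,3,6] = [3,6] − [1,6] + [1,3].
The resulting 15×10 matrix has rank 10, and its Smith normal form has invariant factors (1,1,1,1,1,1,1,1,1,2).

Computing H_k = (kernel of ∂_k) / (image of ∂_{k+1}):

  H_0: rank C_0 − rank ∂_1 = 6 − 5 = 1, and the invariant factors of ∂_1 are all 1, so H_0 ≅ Z.
  H_1: rank ker ∂_1 − rank ∂_2 = (15 − 5) − 10 = 0, and ∂_2 has invariant factor 2 > 1, so H_1 ≅ Z/2Z.
  H_2: rank ker ∂_2 − rank ∂_3 = (10 − 10) − 0 = 0, and there is no ∂_3, so H_2 ≅ 0.

As a check, the Euler characteristic is 6 − 15 + 10 = 1, which agrees with 1 − 0 + 0 = 1.

Hence the Betti numbers are b_0 = 1, b_1 = 0, b_2 = 0.

b_0 = 1, b_1 = 0, b_2 = 0.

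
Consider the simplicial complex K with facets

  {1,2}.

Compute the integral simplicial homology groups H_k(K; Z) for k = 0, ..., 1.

Order the vertices as 1 < 2. Listing each simplex with vertices in this order, K has dimension 1 with simplices:

  0-simplices (2): [1], [2]
  1-simplices (1): [1,2]

Hence C_0 ≅ Z^2, C_1 ≅ Z^1.

∂_1: C_1 → C_0 maps an edge to its endpoints' difference, ∂[p,q] = q − p. For instance
  ∂[1,2] = [2] − [1].
This gives a 2×1 integer matrix of rank 1; reducing to Smith normal form yields diagonal entries (1).

Computing H_k = (kernel of ∂_k) / (image of ∂_{k+1}):

  H_0: rank C_0 − rank ∂_1 = 2 − 1 = 1, and the invariant factors of ∂_1 are all 1, so H_0 = Z.
  H_1: rank ker ∂_1 − rank ∂_2 = (1 − 1) − 0 = 0, and there is no ∂_2, so H_1 = 0.

H_0 = Z,  H_1 = 0.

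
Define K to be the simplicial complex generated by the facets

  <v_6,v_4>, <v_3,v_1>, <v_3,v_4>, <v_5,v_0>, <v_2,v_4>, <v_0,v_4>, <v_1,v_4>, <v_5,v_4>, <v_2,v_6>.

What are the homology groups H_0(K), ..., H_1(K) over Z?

Take the total order v_0 < v_1 < v_2 < v_3 < v_4 < v_5 < v_6 on the vertex set. Then K (dimension 1) consists of the simplices:

  0-simplices (7): [v_0], [v_1], [v_2], [v_3], [v_4], [v_5], [v_6]
  1-simplices (9): [v_0,v_4], [v_0,v_5], [v_1,v_3], [v_1,v_4], [v_2,v_4], [v_2,v_6], [v_3,v_4], [v_4,v_5], [v_4,v_6]

so the chain groups are C_0 ≅ Z^7, C_1 ≅ Z^9.

The boundary map ∂_1: C_1 → C_0 sends each edge [p,q] (with p < q) to q − p.
The resulting 7×9 matrix has rank 6, and its Smith normal form has invariant factors (1,1,1,1,1,1).

Reading off H_k = ker ∂_k / im ∂_{k+1}:

  H_0: rank C_0 − rank ∂_1 = 7 − 6 = 1, and the invariant factors of ∂_1 are all 1, so H_0 = Z.
  H_1: rank ker ∂_1 − rank ∂_2 = (9 − 6) − 0 = 3, and there is no ∂_2, so H_1 = Z^3.

H_0 ≅ Z,  H_1 ≅ Z^3.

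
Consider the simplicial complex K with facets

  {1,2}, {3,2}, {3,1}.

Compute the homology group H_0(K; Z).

H_0 = Z.

Order the vertices as 1 < 2 < 3. Listing each simplex with vertices in this order, K has dimension 1 with simplices:

  0-simplices (3): [1], [2], [3]
  1-simplices (3): [1,2], [1,3], [2,3]

Hence C_0 ≅ Z^3, C_1 ≅ Z^3.

The boundary map ∂_1: C_1 → C_0 is given by ∂[p,q] = [q] − [p]. For instance
  ∂[1,3] = [3] − [1].
This gives a 3×3 integer matrix of rank 2; reducing to Smith normal form yields diagonal entries (1,1).

Reading off H_k = ker ∂_k / im ∂_{k+1}:

  H_0: rank C_0 − rank ∂_1 = 3 − 2 = 1, and the invariant factors of ∂_1 are all 1, so H_0 = Z.

(K is a triangulation of the circle S^1.)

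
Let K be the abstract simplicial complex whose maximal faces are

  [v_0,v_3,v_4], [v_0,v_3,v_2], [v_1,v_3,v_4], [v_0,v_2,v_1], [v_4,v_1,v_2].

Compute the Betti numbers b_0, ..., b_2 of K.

Take the total order v_0 < v_1 < v_2 < v_3 < v_4 on the vertex set. Then K (dimension 2) consists of the simplices:

  0-simplices (5): [v_0], [v_1], [v_2], [v_3], [v_4]
  1-simplices (10): [v_0,v_1], [v_0,v_2], [v_0,v_3], [v_0,v_4], [v_1,v_2], [v_1,v_3], [v_1,v_4], [v_2,v_3], [v_2,v_4], [v_3,v_4]
  2-simplices (5): [v_0,v_1,v_2], [v_0,v_2,v_3], [v_0,v_3,v_4], [v_1,v_2,v_4], [v_1,v_3,v_4]

so the chain groups are C_0 ≅ Z^5, C_1 ≅ Z^10, C_2 ≅ Z^5.

∂_1: C_1 → C_0 is given by ∂[p,q] = [q] − [p]. For instance
  ∂[v_1,v_2] = [v_2] − [v_1].
The resulting 5×10 matrix has rank 4, and its Smith normal form has invariant factors (1,1,1,1).

Boundary ∂_2: C_2 → C_1 maps a triangle to the signed sum of its edges. For instance
  ∂[v_1,v_2,v_4] = [v_2,v_4] − [v_1,v_4] + [v_1,v_2],
  ∂[v_0,v_2,v_3] = [v_2,v_3] − [v_0,v_3] + [v_0,v_2].
As a 10×5 matrix over Z this has rank 5, with invariant factors (1,1,1,1,1).

Reading off H_k = ker ∂_k / im ∂_{k+1}:

  H_0: rank C_0 − rank ∂_1 = 5 − 4 = 1, and the invariant factors of ∂_1 are all 1, so H_0 ≅ Z.
  H_1: rank ker ∂_1 − rank ∂_2 = (10 − 4) − 5 = 1, and the invariant factors of ∂_2 are all 1, so H_1 ≅ Z.
  H_2: rank ker ∂_2 − rank ∂_3 = (5 − 5) − 0 = 0, and there is no ∂_3, so H_2 ≅ 0.

As a check, the Euler characteristic is 5 − 10 + 5 = 0, which agrees with 1 − 1 + 0 = 0.

Hence the Betti numbers are b_0 = 1, b_1 = 1, b_2 = 0.

b_0 = 1, b_1 = 1, b_2 = 0.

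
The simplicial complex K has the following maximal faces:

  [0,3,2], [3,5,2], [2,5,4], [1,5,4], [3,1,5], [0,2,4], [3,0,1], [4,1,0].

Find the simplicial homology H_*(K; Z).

Fix the vertex order 0 < 1 < 2 < 3 < 4 < 5 and write every simplex with vertices in increasing order. Then dim K = 2 and the simplices of K are:

  0-simplices (6): [0], [1], [2], [3], [4], [5]
  1-simplices (12): [0,1], [0,2], [0,3], [0,4], [1,3], [1,4], [1,5], [2,3], [2,4], [2,5], [3,5], [4,5]
  2-simplices (8): [0,1,3], [0,1,4], [0,2,3], [0,2,4], [1,3,5], [1,4,5], [2,3,5], [2,4,5]

Hence C_0 ≅ Z^6, C_1 ≅ Z^12, C_2 ≅ Z^8.

Boundary ∂_1: C_1 → C_0 is given by ∂[p,q] = [q] − [p]. For instance
  ∂[0,4] = [4] − [0].
As a 6×12 matrix over Z this has rank 5, with invariant factors (1,1,1,1,1).

Boundary ∂_2: C_2 → C_1 sends each 2-simplex [p,q,r] to [q,r] − [p,r] + [p,q]. For instance
  ∂[2,3,5] = [3,5] − [2,5] + [2,3],
  ∂[0,1,3] = [1,3] − [0,3] + [0,1].
The resulting 12×8 matrix has rank 7, and its Smith normal form has invariant factors (1,1,1,1,1,1,1).

Computing H_k = (kernel of ∂_k) / (image of ∂_{k+1}):

  H_0: rank C_0 − rank ∂_1 = 6 − 5 = 1, and the invariant factors of ∂_1 are all 1, so H_0 = Z.
  H_1: rank ker ∂_1 − rank ∂_2 = (12 − 5) − 7 = 0, and the invariant factors of ∂_2 are all 1, so H_1 = 0.
  H_2: rank ker ∂_2 − rank ∂_3 = (8 − 7) − 0 = 1, and there is no ∂_3, so H_2 = Z.

H_0 = Z,  H_1 = 0,  H_2 = Z.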